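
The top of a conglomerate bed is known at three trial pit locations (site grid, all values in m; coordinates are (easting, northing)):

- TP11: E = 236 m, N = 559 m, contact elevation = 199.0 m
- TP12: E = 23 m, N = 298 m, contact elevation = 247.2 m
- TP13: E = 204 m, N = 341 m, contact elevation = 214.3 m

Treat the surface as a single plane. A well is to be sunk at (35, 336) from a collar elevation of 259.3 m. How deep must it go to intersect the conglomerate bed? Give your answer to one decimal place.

15.9 m

Let the plane be z = a·E + b·N + c.
TP12−TP11: −213a − 261b = 48.2;  TP13−TP11: −32a − 218b = 15.3.
Solving gives a = −0.17106, b = −0.04507.
Then c = 199 − a·236 − b·559 = 264.57.
At (35, 336): z_contact = −5.99 − 15.14 + 264.57 = 243.43 m.
Depth below ground = 259.3 − 243.43 = 15.9 m.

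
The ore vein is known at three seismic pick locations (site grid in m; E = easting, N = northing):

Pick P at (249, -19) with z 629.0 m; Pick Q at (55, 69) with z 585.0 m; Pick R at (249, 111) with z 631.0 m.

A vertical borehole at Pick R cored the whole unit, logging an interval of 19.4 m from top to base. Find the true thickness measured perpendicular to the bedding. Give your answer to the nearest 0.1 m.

Two edge vectors: Pick P→Pick Q = (-194, 88, -44), Pick P→Pick R = (0, 130, 2).
Normal n = (Pick P→Pick Q) × (Pick P→Pick R) = (5896, 388, -25220).
So ∂z/∂E = −n_x/n_z = 0.23378 and ∂z/∂N = −n_y/n_z = 0.01538.
|∇z| = √(a²+b²) = 0.23429, so dip δ = arctan(0.23429) = 13.19°.
True thickness = vertical thickness × cos δ = 19.4 × cos 13.19° = 18.9 m.

18.9 m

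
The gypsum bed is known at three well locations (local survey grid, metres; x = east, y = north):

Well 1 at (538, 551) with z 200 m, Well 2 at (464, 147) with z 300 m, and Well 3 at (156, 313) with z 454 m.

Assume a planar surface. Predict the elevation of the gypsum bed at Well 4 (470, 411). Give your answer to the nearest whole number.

259 m

Two edge vectors: Well 1→Well 2 = (-74, -404, 100), Well 1→Well 3 = (-382, -238, 254).
Normal n = (Well 1→Well 2) × (Well 1→Well 3) = (-78816, -19404, -136716).
So ∂z/∂x = −n_x/n_z = −0.57649 and ∂z/∂y = −n_y/n_z = −0.14193.
Intercept c from Well 1: 200 + 310.15 + 78.20 = 588.36.
At (470, 411): z = −271.0 − 58.3 + 588.36 = 259.1 m.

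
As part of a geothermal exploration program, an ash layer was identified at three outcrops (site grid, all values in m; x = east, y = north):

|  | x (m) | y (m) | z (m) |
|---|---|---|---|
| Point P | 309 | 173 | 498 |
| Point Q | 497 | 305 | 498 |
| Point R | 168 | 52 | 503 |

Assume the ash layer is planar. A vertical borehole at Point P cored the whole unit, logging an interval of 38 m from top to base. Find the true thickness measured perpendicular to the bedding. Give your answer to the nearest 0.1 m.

Two edge vectors: Point P→Point Q = (188, 132, 0), Point P→Point R = (-141, -121, 5).
Normal n = (Point P→Point Q) × (Point P→Point R) = (660, -940, -4136).
So ∂z/∂x = −n_x/n_z = 0.15957 and ∂z/∂y = −n_y/n_z = −0.22727.
|∇z| = √(a²+b²) = 0.27770, so dip δ = arctan(0.27770) = 15.52°.
True thickness = vertical thickness × cos δ = 38 × cos 15.52° = 36.6 m.

36.6 m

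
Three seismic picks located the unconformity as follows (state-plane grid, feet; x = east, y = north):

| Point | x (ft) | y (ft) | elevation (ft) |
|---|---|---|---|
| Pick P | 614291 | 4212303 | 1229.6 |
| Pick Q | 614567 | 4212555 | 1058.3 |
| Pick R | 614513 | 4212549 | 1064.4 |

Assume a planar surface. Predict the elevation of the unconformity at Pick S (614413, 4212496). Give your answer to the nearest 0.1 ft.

1102.2 ft

Let the plane be z = a·x + b·y + c.
Pick Q−Pick P: 276a + 252b = −171.3;  Pick R−Pick P: 222a + 246b = −165.2.
Solving gives a = −0.042620482, b = −0.633082329.
Then c = 1229.6 − a·614291 − b·4212303 = 2694145.57.
At (614413, 4212496): z = −26186.6 − 2666856.8 + 2694145.57 = 1102.2 ft.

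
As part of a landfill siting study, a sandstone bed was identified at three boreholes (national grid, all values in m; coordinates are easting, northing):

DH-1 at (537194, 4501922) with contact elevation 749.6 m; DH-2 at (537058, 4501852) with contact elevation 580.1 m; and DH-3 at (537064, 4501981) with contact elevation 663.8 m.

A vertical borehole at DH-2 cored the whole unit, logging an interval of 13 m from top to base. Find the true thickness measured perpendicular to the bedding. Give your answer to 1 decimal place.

8.7 m

Let the plane be z = a·easting + b·northing + c.
DH-2−DH-1: −136a − 70b = −169.5;  DH-3−DH-1: −130a + 59b = −85.8.
Solving gives a = 0.93474, b = 0.60536.
|∇z| = √(a²+b²) = 1.11364, so dip δ = arctan(1.11364) = 48.08°.
True thickness = vertical thickness × cos δ = 13 × cos 48.08° = 8.7 m.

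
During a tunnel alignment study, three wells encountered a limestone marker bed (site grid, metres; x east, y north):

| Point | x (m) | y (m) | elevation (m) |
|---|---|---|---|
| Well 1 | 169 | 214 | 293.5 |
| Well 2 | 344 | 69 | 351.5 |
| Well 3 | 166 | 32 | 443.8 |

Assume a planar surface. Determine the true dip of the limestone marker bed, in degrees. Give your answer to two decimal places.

41.70°

Let the plane be z = a·x + b·y + c.
Well 2−Well 1: 175a − 145b = 58;  Well 3−Well 1: −3a − 182b = 150.3.
Solving gives a = −0.34807, b = −0.82009.
Gradient magnitude |∇z| = √(a² + b²) = √(0.12115 + 0.67254) = 0.89090.
True dip = arctan(0.89090) = 41.70°, dipping toward NNE (azimuth ≈ 023°).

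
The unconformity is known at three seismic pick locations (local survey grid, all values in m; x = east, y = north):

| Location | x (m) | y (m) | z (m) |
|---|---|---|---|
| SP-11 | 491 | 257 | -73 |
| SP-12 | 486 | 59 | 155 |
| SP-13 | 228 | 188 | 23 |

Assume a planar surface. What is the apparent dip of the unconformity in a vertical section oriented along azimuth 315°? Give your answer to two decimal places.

Two edge vectors: SP-11→SP-12 = (-5, -198, 228), SP-11→SP-13 = (-263, -69, 96).
Normal n = (SP-11→SP-12) × (SP-11→SP-13) = (-3276, -59484, -51729).
So ∂z/∂x = −n_x/n_z = −0.06333 and ∂z/∂y = −n_y/n_z = −1.14992.
Unit vector along 315° is (sin 315°, cos 315°) = (-0.7071, 0.7071).
Slope in that direction = a·(-0.7071) + b·(0.7071) = −0.76833.
Apparent dip = arctan|0.76833| = 37.54° (true dip is 49.0°, so apparent ≤ true as expected).

37.54°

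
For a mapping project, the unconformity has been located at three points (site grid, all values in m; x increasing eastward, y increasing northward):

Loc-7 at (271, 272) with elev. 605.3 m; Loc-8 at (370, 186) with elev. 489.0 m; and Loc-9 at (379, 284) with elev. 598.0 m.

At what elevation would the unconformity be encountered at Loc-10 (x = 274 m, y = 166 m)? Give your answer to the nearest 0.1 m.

Two edge vectors: Loc-7→Loc-8 = (99, -86, -116.3), Loc-7→Loc-9 = (108, 12, -7.3).
Normal n = (Loc-7→Loc-8) × (Loc-7→Loc-9) = (2023.4, -11837.7, 10476).
So ∂z/∂x = −n_x/n_z = −0.19315 and ∂z/∂y = −n_y/n_z = 1.12998.
Intercept c from Loc-7: 605.3 + 52.34 − 307.36 = 350.29.
At (274, 166): z = −52.9 + 187.6 + 350.29 = 484.9 m.

484.9 m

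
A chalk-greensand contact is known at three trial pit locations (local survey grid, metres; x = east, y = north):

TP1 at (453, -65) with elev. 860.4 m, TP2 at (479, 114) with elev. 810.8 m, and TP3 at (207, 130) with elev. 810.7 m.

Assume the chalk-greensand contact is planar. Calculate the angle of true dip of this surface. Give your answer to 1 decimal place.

Let the plane be z = a·x + b·y + c.
TP2−TP1: 26a + 179b = −49.6;  TP3−TP1: −246a + 195b = −49.7.
Solving gives a = −0.01580, b = −0.27480.
Gradient magnitude |∇z| = √(a² + b²) = √(0.00025 + 0.07552) = 0.27525.
True dip = arctan(0.27525) = 15.4°, dipping toward N (azimuth ≈ 003°).

15.4°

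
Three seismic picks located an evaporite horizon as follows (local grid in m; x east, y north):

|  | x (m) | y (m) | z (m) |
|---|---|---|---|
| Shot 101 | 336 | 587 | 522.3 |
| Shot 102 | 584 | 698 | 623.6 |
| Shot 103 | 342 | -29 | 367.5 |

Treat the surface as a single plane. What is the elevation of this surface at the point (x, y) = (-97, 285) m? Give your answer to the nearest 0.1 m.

317.9 m

Two edge vectors: Shot 101→Shot 102 = (248, 111, 101.3), Shot 101→Shot 103 = (6, -616, -154.8).
Normal n = (Shot 101→Shot 102) × (Shot 101→Shot 103) = (45218, 38998.2, -153434).
So ∂z/∂x = −n_x/n_z = 0.29471 and ∂z/∂y = −n_y/n_z = 0.25417.
Intercept c from Shot 101: 522.3 − 99.02 − 149.20 = 274.08.
At (-97, 285): z = −28.6 + 72.4 + 274.08 = 317.9 m.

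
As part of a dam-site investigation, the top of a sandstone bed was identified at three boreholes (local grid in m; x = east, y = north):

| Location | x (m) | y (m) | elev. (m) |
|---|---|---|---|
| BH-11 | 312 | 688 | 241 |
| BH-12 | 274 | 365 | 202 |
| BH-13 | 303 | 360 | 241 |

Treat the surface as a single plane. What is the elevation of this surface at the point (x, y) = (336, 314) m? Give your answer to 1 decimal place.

Let the plane be z = a·x + b·y + c.
BH-12−BH-11: −38a − 323b = −39;  BH-13−BH-11: −9a − 328b = 0.
Solving gives a = 1.33850, b = −0.03673.
Then c = 241 − a·312 − b·688 = −151.34.
At (336, 314): z = 449.7 − 11.5 − 151.34 = 286.9 m.

286.9 m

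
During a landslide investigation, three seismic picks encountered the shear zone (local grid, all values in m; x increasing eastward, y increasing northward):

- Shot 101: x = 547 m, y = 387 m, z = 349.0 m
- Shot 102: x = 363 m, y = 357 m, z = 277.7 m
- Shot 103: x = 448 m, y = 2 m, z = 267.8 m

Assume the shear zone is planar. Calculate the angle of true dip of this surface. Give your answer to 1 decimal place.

Two edge vectors: Shot 101→Shot 102 = (-184, -30, -71.3), Shot 101→Shot 103 = (-99, -385, -81.2).
Normal n = (Shot 101→Shot 102) × (Shot 101→Shot 103) = (-25014.5, -7882.1, 67870).
So ∂z/∂x = −n_x/n_z = 0.36856 and ∂z/∂y = −n_y/n_z = 0.11614.
Gradient magnitude |∇z| = √(a² + b²) = √(0.13584 + 0.01349) = 0.38643.
True dip = arctan(0.38643) = 21.1°, dipping toward WSW (azimuth ≈ 253°).

21.1°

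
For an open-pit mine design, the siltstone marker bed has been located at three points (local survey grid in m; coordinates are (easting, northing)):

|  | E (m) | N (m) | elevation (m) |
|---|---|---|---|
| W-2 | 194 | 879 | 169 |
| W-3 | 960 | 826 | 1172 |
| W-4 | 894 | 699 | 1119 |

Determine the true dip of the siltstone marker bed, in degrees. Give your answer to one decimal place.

52.8°

Two edge vectors: W-2→W-3 = (766, -53, 1003), W-2→W-4 = (700, -180, 950).
Normal n = (W-2→W-3) × (W-2→W-4) = (130190, -25600, -100780).
So ∂z/∂E = −n_x/n_z = 1.29182 and ∂z/∂N = −n_y/n_z = −0.25402.
Gradient magnitude |∇z| = √(a² + b²) = √(1.66881 + 0.06453) = 1.31656.
True dip = arctan(1.31656) = 52.8°, dipping toward W (azimuth ≈ 281°).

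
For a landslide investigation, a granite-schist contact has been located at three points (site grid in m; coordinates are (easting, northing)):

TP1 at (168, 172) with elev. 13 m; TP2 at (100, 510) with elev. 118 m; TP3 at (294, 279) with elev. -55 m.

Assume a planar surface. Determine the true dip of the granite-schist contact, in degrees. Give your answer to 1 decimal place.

Two edge vectors: TP1→TP2 = (-68, 338, 105), TP1→TP3 = (126, 107, -68).
Normal n = (TP1→TP2) × (TP1→TP3) = (-34219, 8606, -49864).
So ∂z/∂E = −n_x/n_z = −0.68625 and ∂z/∂N = −n_y/n_z = 0.17259.
Gradient magnitude |∇z| = √(a² + b²) = √(0.47093 + 0.02979) = 0.70762.
True dip = arctan(0.70762) = 35.3°, dipping toward ESE (azimuth ≈ 104°).

35.3°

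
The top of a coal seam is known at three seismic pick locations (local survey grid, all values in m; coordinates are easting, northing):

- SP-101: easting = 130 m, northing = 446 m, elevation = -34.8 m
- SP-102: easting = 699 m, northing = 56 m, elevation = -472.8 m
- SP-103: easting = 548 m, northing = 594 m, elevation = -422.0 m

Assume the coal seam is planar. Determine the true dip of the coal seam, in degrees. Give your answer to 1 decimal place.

Let the plane be z = a·easting + b·northing + c.
SP-102−SP-101: 569a − 390b = −438;  SP-103−SP-101: 418a + 148b = −387.2.
Solving gives a = −0.87299, b = −0.15060.
Gradient magnitude |∇z| = √(a² + b²) = √(0.76212 + 0.02268) = 0.88589.
True dip = arctan(0.88589) = 41.5°, dipping toward E (azimuth ≈ 080°).

41.5°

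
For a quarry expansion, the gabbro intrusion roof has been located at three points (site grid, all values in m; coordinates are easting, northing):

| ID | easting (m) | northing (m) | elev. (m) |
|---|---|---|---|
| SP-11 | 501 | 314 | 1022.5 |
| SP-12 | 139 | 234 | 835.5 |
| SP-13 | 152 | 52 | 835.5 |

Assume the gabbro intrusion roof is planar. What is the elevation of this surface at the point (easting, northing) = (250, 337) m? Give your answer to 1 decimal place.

895.7 m

Two edge vectors: SP-11→SP-12 = (-362, -80, -187), SP-11→SP-13 = (-349, -262, -187).
Normal n = (SP-11→SP-12) × (SP-11→SP-13) = (-34034, -2431, 66924).
So ∂z/∂easting = −n_x/n_z = 0.50855 and ∂z/∂northing = −n_y/n_z = 0.03632.
Intercept c from SP-11: 1022.5 − 254.78 − 11.41 = 756.31.
At (250, 337): z = 127.1 + 12.2 + 756.31 = 895.7 m.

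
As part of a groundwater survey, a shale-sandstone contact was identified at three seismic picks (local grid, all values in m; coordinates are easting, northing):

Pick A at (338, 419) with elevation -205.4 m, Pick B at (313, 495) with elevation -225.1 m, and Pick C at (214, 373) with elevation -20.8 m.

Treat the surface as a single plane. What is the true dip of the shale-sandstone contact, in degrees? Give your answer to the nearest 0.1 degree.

Two edge vectors: Pick A→Pick B = (-25, 76, -19.7), Pick A→Pick C = (-124, -46, 184.6).
Normal n = (Pick A→Pick B) × (Pick A→Pick C) = (13123.4, 7057.8, 10574).
So ∂z/∂easting = −n_x/n_z = −1.24110 and ∂z/∂northing = −n_y/n_z = −0.66747.
Gradient magnitude |∇z| = √(a² + b²) = √(1.54033 + 0.44551) = 1.40920.
True dip = arctan(1.40920) = 54.6°, dipping toward ENE (azimuth ≈ 062°).

54.6°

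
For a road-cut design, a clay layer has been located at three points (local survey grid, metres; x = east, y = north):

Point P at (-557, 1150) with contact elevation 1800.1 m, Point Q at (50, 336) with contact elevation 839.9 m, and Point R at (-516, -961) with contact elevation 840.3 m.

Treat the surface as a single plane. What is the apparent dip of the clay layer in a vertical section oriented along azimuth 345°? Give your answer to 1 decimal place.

34.2°

Let the plane be z = a·x + b·y + c.
Point Q−Point P: 607a − 814b = −960.2;  Point R−Point P: 41a − 2111b = −959.8.
Solving gives a = −0.99816, b = 0.43528.
Unit vector along 345° is (sin 345°, cos 345°) = (-0.2588, 0.9659).
Slope in that direction = a·(-0.2588) + b·(0.9659) = 0.67879.
Apparent dip = arctan|0.67879| = 34.2° (true dip is 47.4°, so apparent ≤ true as expected).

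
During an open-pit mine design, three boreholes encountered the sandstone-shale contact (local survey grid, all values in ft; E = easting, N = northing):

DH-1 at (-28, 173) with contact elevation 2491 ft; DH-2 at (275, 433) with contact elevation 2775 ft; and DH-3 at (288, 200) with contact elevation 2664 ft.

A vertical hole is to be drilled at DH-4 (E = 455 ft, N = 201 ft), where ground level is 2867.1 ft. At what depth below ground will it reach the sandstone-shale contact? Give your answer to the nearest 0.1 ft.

Two edge vectors: DH-1→DH-2 = (303, 260, 284), DH-1→DH-3 = (316, 27, 173).
Normal n = (DH-1→DH-2) × (DH-1→DH-3) = (37312, 37325, -73979).
So ∂z/∂E = −n_x/n_z = 0.50436 and ∂z/∂N = −n_y/n_z = 0.50454.
Intercept c from DH-1: 2491 + 14.12 − 87.28 = 2417.84.
At (455, 201): z_contact = 229.48 + 101.41 + 2417.84 = 2748.73 ft.
Depth below ground = 2867.1 − 2748.73 = 118.4 ft.

118.4 ft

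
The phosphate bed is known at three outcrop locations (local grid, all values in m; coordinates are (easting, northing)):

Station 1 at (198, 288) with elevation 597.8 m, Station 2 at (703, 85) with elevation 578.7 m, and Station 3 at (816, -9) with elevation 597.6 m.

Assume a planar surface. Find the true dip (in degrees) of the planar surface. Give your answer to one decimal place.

27.9°

Two edge vectors: Station 1→Station 2 = (505, -203, -19.1), Station 1→Station 3 = (618, -297, -0.2).
Normal n = (Station 1→Station 2) × (Station 1→Station 3) = (-5632.1, -11702.8, -24531).
So ∂z/∂E = −n_x/n_z = −0.22959 and ∂z/∂N = −n_y/n_z = −0.47706.
Gradient magnitude |∇z| = √(a² + b²) = √(0.05271 + 0.22759) = 0.52943.
True dip = arctan(0.52943) = 27.9°, dipping toward NNE (azimuth ≈ 026°).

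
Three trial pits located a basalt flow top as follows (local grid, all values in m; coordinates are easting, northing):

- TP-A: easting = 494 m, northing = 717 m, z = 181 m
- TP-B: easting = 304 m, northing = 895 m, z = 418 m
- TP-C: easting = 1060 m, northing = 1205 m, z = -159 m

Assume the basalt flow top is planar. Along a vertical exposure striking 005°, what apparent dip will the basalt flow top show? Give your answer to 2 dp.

Let the plane be z = a·easting + b·northing + c.
TP-B−TP-A: −190a + 178b = 237;  TP-C−TP-A: 566a + 488b = −340.
Solving gives a = −0.91062, b = 0.35945.
Unit vector along 005° is (sin 5°, cos 5°) = (0.0872, 0.9962).
Slope in that direction = a·(0.0872) + b·(0.9962) = 0.27872.
Apparent dip = arctan|0.27872| = 15.57° (true dip is 44.4°, so apparent ≤ true as expected).

15.57°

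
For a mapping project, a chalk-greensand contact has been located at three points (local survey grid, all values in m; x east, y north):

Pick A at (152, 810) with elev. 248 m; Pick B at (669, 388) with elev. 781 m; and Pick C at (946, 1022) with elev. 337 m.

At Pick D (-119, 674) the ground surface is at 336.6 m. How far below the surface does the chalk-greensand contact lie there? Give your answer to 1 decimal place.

Let the plane be z = a·x + b·y + c.
Pick B−Pick A: 517a − 422b = 533;  Pick C−Pick A: 794a + 212b = 89.
Solving gives a = 0.338573, b = −0.848241.
Then c = 248 − a·152 − b·810 = 883.61.
At (-119, 674): z_contact = −40.29 − 571.71 + 883.61 = 271.61 m.
Depth below ground = 336.6 − 271.61 = 65.0 m.

65.0 m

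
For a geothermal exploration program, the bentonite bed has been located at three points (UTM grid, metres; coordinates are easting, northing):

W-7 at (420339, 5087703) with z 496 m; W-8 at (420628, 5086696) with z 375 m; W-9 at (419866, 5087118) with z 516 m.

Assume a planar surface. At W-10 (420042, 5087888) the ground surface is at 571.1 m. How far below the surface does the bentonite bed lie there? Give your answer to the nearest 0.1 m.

Let the plane be z = a·easting + b·northing + c.
W-8−W-7: 289a − 1007b = −121;  W-9−W-7: −473a − 585b = 20.
Solving gives a = −0.140886863, b = 0.079725617.
Then c = 496 − a·420339 − b·5087703 = −345904.02.
At (420042, 5087888): z_contact = −59178.40 + 405635.01 − 345904.02 = 552.59 m.
Depth below ground = 571.1 − 552.59 = 18.5 m.

18.5 m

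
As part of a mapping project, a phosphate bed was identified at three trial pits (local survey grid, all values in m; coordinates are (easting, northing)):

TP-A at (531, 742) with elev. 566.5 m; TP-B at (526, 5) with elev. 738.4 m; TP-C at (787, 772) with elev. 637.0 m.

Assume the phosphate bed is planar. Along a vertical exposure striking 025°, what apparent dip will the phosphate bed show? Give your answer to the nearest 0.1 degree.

4.9°

Let the plane be z = a·E + b·N + c.
TP-B−TP-A: −5a − 737b = 171.9;  TP-C−TP-A: 256a + 30b = 70.5.
Solving gives a = 0.30296, b = −0.23530.
Unit vector along 025° is (sin 25°, cos 25°) = (0.4226, 0.9063).
Slope in that direction = a·(0.4226) + b·(0.9063) = −0.08521.
Apparent dip = arctan|0.08521| = 4.9° (true dip is 21.0°, so apparent ≤ true as expected).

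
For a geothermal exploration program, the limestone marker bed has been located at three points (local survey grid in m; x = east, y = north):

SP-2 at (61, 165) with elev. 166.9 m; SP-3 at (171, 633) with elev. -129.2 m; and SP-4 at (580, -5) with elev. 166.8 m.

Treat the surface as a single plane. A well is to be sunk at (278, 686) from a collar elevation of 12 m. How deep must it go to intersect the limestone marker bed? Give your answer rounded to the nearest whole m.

Let the plane be z = a·x + b·y + c.
SP-3−SP-2: 110a + 468b = −296.1;  SP-4−SP-2: 519a − 170b = −0.1.
Solving gives a = −0.19260, b = −0.58742.
Then c = 166.9 − a·61 − b·165 = 275.57.
At (278, 686): z_contact = −53.5 − 403.0 + 275.57 = -180.9 m.
Depth below ground = 12 − (-180.9) = 193 m.

193 m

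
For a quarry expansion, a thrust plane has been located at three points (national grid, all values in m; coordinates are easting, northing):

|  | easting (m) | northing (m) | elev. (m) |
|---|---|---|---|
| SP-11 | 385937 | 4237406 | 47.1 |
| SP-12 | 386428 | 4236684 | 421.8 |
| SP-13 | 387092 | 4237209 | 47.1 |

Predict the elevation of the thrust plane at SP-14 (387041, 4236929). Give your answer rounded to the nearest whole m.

217 m

Two edge vectors: SP-11→SP-12 = (491, -722, 374.7), SP-11→SP-13 = (1155, -197, 0).
Normal n = (SP-11→SP-12) × (SP-11→SP-13) = (73815.9, 432778.5, 737183).
So ∂z/∂easting = −n_x/n_z = −0.10013240 and ∂z/∂northing = −n_y/n_z = −0.58707065.
Intercept c from SP-11: 47.1 + 38644.80 + 2487656.68 = 2526348.57.
At (387041, 4236929): z = −38755.3 − 2487376.6 + 2526348.57 = 216.6 m.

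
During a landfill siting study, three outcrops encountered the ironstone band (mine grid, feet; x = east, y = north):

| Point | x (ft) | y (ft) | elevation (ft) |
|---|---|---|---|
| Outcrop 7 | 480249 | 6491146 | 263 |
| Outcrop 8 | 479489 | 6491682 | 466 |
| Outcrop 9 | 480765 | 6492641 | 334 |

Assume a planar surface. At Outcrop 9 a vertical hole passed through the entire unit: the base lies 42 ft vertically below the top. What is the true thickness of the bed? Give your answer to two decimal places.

Two edge vectors: Outcrop 7→Outcrop 8 = (-760, 536, 203), Outcrop 7→Outcrop 9 = (516, 1495, 71).
Normal n = (Outcrop 7→Outcrop 8) × (Outcrop 7→Outcrop 9) = (-265429, 158708, -1412776).
So ∂z/∂x = −n_x/n_z = −0.18788 and ∂z/∂y = −n_y/n_z = 0.11234.
|∇z| = √(a²+b²) = 0.21890, so dip δ = arctan(0.21890) = 12.35°.
True thickness = vertical thickness × cos δ = 42 × cos 12.35° = 41.03 ft.

41.03 ft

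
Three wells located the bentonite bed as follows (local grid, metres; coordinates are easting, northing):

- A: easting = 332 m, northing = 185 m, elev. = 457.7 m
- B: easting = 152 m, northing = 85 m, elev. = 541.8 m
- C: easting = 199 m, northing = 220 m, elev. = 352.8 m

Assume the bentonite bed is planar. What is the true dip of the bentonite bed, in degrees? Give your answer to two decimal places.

Two edge vectors: A→B = (-180, -100, 84.1), A→C = (-133, 35, -104.9).
Normal n = (A→B) × (A→C) = (7546.5, -30067.3, -19600).
So ∂z/∂easting = −n_x/n_z = 0.38503 and ∂z/∂northing = −n_y/n_z = −1.53405.
Gradient magnitude |∇z| = √(a² + b²) = √(0.14824 + 2.35330) = 1.58163.
True dip = arctan(1.58163) = 57.70°, dipping toward NNW (azimuth ≈ 346°).

57.70°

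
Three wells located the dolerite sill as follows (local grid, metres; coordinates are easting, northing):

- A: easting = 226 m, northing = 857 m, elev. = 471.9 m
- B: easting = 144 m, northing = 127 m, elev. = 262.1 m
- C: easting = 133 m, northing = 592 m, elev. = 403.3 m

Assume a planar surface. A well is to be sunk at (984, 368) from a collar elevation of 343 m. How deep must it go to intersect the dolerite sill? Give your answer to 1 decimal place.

108.8 m

Let the plane be z = a·easting + b·northing + c.
B−A: −82a − 730b = −209.8;  C−A: −93a − 265b = −68.6.
Solving gives a = −0.11956, b = 0.30083.
Then c = 471.9 − a·226 − b·857 = 241.11.
At (984, 368): z_contact = −117.65 + 110.70 + 241.11 = 234.17 m.
Depth below ground = 343 − 234.17 = 108.8 m.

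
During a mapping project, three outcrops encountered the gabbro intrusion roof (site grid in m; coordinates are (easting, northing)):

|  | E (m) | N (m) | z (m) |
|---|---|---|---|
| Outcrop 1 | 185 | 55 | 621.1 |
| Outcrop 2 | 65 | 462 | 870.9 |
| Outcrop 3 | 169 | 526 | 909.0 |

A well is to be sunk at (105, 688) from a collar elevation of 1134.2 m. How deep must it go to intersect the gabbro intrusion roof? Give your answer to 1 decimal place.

Two edge vectors: Outcrop 1→Outcrop 2 = (-120, 407, 249.8), Outcrop 1→Outcrop 3 = (-16, 471, 287.9).
Normal n = (Outcrop 1→Outcrop 2) × (Outcrop 1→Outcrop 3) = (-480.5, 30551.2, -50008).
So ∂z/∂E = −n_x/n_z = −0.00961 and ∂z/∂N = −n_y/n_z = 0.61093.
Intercept c from Outcrop 1: 621.1 + 1.78 − 33.60 = 589.28.
At (105, 688): z_contact = −1.01 + 420.32 + 589.28 = 1008.58 m.
Depth below ground = 1134.2 − 1008.58 = 125.6 m.

125.6 m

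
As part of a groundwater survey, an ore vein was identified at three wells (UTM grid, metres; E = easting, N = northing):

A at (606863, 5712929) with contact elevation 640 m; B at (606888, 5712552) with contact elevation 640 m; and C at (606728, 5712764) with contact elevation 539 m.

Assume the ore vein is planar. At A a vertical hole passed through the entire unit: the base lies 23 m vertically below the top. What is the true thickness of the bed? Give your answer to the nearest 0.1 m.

18.9 m

Let the plane be z = a·E + b·N + c.
B−A: 25a − 377b = 0;  C−A: −135a − 165b = −101.
Solving gives a = 0.69206, b = 0.04589.
|∇z| = √(a²+b²) = 0.69358, so dip δ = arctan(0.69358) = 34.74°.
True thickness = vertical thickness × cos δ = 23 × cos 34.74° = 18.9 m.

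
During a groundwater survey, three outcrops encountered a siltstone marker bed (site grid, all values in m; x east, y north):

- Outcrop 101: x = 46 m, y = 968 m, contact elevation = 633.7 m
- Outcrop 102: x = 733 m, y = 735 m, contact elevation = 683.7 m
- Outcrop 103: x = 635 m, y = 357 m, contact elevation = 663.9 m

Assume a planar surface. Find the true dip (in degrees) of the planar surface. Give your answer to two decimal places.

5.07°

Let the plane be z = a·x + b·y + c.
Outcrop 102−Outcrop 101: 687a − 233b = 50;  Outcrop 103−Outcrop 101: 589a − 611b = 30.2.
Solving gives a = 0.08323, b = 0.03080.
Gradient magnitude |∇z| = √(a² + b²) = √(0.00693 + 0.00095) = 0.08874.
True dip = arctan(0.08874) = 5.07°, dipping toward WSW (azimuth ≈ 250°).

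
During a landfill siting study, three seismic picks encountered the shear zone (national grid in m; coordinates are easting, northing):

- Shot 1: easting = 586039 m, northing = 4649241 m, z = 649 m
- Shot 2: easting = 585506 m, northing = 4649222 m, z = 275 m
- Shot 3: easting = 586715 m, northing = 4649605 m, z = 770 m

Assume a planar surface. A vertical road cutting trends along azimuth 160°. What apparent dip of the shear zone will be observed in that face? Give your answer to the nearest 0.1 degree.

50.9°

Two edge vectors: Shot 1→Shot 2 = (-533, -19, -374), Shot 1→Shot 3 = (676, 364, 121).
Normal n = (Shot 1→Shot 2) × (Shot 1→Shot 3) = (133837, -188331, -181168).
So ∂z/∂easting = −n_x/n_z = 0.73875 and ∂z/∂northing = −n_y/n_z = −1.03954.
Unit vector along 160° is (sin 160°, cos 160°) = (0.3420, -0.9397).
Slope in that direction = a·(0.3420) + b·(-0.9397) = 1.22951.
Apparent dip = arctan|1.22951| = 50.9° (true dip is 51.9°, so apparent ≤ true as expected).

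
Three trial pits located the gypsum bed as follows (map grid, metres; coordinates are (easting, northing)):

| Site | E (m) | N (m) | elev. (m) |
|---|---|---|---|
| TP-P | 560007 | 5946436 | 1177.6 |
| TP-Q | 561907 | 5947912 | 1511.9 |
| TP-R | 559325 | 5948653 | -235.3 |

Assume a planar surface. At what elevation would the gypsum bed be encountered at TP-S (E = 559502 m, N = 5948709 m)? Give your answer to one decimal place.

-165.8 m

Two edge vectors: TP-P→TP-Q = (1900, 1476, 334.3), TP-P→TP-R = (-682, 2217, -1412.9).
Normal n = (TP-P→TP-Q) × (TP-P→TP-R) = (-2826583.5, 2456517.4, 5218932).
So ∂z/∂E = −n_x/n_z = 0.541601902 and ∂z/∂N = −n_y/n_z = −0.470693506.
Intercept c from TP-P: 1177.6 − 303300.86 + 2798948.81 = 2496825.55.
At (559502, 5948709): z = 303027.3 − 2800018.7 + 2496825.55 = -165.8 m.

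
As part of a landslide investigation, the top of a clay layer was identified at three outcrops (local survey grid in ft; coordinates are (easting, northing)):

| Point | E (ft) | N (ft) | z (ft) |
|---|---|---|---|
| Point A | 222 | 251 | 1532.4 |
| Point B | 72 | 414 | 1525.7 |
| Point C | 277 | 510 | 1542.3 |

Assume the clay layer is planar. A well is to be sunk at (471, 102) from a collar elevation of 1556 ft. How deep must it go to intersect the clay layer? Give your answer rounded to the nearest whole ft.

Two edge vectors: Point A→Point B = (-150, 163, -6.7), Point A→Point C = (55, 259, 9.9).
Normal n = (Point A→Point B) × (Point A→Point C) = (3349, 1116.5, -47815).
So ∂z/∂E = −n_x/n_z = 0.07004 and ∂z/∂N = −n_y/n_z = 0.02335.
Intercept c from Point A: 1532.4 − 15.55 − 5.86 = 1510.99.
At (471, 102): z_contact = 33.0 + 2.4 + 1510.99 = 1546.4 ft.
Depth below ground = 1556 − 1546.4 = 10 ft.

10 ft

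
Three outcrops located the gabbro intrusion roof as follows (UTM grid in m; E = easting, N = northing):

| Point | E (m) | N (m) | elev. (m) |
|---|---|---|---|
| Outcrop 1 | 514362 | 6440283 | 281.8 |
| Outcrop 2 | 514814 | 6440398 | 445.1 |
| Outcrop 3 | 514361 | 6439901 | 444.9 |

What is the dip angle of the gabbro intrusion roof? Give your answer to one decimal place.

32.5°

Two edge vectors: Outcrop 1→Outcrop 2 = (452, 115, 163.3), Outcrop 1→Outcrop 3 = (-1, -382, 163.1).
Normal n = (Outcrop 1→Outcrop 2) × (Outcrop 1→Outcrop 3) = (81137.1, -73884.5, -172549).
So ∂z/∂E = −n_x/n_z = 0.47023 and ∂z/∂N = −n_y/n_z = −0.42819.
Gradient magnitude |∇z| = √(a² + b²) = √(0.22111 + 0.18335) = 0.63597.
True dip = arctan(0.63597) = 32.5°, dipping toward NW (azimuth ≈ 312°).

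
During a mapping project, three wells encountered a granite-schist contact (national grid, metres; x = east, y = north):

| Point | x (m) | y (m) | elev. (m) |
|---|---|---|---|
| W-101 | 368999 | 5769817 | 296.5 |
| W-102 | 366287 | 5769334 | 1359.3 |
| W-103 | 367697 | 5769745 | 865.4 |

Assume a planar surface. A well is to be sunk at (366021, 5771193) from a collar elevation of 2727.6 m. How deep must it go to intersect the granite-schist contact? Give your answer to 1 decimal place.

Two edge vectors: W-101→W-102 = (-2712, -483, 1062.8), W-101→W-103 = (-1302, -72, 568.9).
Normal n = (W-101→W-102) × (W-101→W-103) = (-198257.1, 159091.2, -433602).
So ∂z/∂x = −n_x/n_z = −0.457232900 and ∂z/∂y = −n_y/n_z = 0.366906057.
Intercept c from W-101: 296.5 + 168718.48 − 2116980.80 = −1947965.82.
At (366021, 5771193): z_contact = −167356.84 + 2117485.67 − 1947965.82 = 2163.00 m.
Depth below ground = 2727.6 − 2163.00 = 564.6 m.

564.6 m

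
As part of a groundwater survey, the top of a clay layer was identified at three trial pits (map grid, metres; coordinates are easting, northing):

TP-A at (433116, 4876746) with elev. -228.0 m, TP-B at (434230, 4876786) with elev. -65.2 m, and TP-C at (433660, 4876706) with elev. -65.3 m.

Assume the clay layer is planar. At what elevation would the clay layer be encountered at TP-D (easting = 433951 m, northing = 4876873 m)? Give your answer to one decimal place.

-241.6 m

Two edge vectors: TP-A→TP-B = (1114, 40, 162.8), TP-A→TP-C = (544, -40, 162.7).
Normal n = (TP-A→TP-B) × (TP-A→TP-C) = (13020, -92684.6, -66320).
So ∂z/∂easting = −n_x/n_z = 0.196320869 and ∂z/∂northing = −n_y/n_z = −1.397536188.
Intercept c from TP-A: -228 − 85029.71 + 6815429.02 = 6730171.31.
At (433951, 4876873): z = 85193.6 − 6815606.5 + 6730171.31 = -241.6 m.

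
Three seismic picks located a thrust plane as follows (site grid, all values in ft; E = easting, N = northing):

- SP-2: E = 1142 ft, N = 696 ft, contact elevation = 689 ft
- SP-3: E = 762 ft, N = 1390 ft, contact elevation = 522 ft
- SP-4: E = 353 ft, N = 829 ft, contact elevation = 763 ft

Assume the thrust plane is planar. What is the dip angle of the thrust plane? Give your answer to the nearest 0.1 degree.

Two edge vectors: SP-2→SP-3 = (-380, 694, -167), SP-2→SP-4 = (-789, 133, 74).
Normal n = (SP-2→SP-3) × (SP-2→SP-4) = (73567, 159883, 497026).
So ∂z/∂E = −n_x/n_z = −0.14801 and ∂z/∂N = −n_y/n_z = −0.32168.
Gradient magnitude |∇z| = √(a² + b²) = √(0.02191 + 0.10348) = 0.35410.
True dip = arctan(0.35410) = 19.5°, dipping toward NNE (azimuth ≈ 025°).

19.5°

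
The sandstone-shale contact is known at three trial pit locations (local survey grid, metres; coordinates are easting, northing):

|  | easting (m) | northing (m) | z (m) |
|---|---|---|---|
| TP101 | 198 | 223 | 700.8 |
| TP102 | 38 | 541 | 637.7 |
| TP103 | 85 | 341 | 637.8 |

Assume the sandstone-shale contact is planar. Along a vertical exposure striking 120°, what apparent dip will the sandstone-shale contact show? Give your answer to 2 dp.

Two edge vectors: TP101→TP102 = (-160, 318, -63.1), TP101→TP103 = (-113, 118, -63).
Normal n = (TP101→TP102) × (TP101→TP103) = (-12588.2, -2949.7, 17054).
So ∂z/∂easting = −n_x/n_z = 0.73814 and ∂z/∂northing = −n_y/n_z = 0.17296.
Unit vector along 120° is (sin 120°, cos 120°) = (0.8660, -0.5000).
Slope in that direction = a·(0.8660) + b·(-0.5000) = 0.55276.
Apparent dip = arctan|0.55276| = 28.93° (true dip is 37.2°, so apparent ≤ true as expected).

28.93°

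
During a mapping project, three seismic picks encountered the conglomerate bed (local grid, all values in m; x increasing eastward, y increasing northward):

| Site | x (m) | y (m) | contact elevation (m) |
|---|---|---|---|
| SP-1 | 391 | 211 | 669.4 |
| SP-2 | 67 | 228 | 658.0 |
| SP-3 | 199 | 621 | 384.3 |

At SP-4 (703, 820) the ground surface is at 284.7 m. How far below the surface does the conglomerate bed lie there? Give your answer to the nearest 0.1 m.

39.6 m

Two edge vectors: SP-1→SP-2 = (-324, 17, -11.4), SP-1→SP-3 = (-192, 410, -285.1).
Normal n = (SP-1→SP-2) × (SP-1→SP-3) = (-172.7, -90183.6, -129576).
So ∂z/∂x = −n_x/n_z = −0.00133 and ∂z/∂y = −n_y/n_z = −0.69599.
Intercept c from SP-1: 669.4 + 0.52 + 146.85 = 816.78.
At (703, 820): z_contact = −0.94 − 570.71 + 816.78 = 245.13 m.
Depth below ground = 284.7 − 245.13 = 39.6 m.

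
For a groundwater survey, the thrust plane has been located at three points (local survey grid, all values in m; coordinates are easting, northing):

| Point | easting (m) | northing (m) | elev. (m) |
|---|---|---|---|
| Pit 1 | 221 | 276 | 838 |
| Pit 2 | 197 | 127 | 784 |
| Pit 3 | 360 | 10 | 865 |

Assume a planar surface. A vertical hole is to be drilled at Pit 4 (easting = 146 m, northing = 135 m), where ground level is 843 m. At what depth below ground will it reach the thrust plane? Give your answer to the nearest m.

Two edge vectors: Pit 1→Pit 2 = (-24, -149, -54), Pit 1→Pit 3 = (139, -266, 27).
Normal n = (Pit 1→Pit 2) × (Pit 1→Pit 3) = (-18387, -6858, 27095).
So ∂z/∂easting = −n_x/n_z = 0.67861 and ∂z/∂northing = −n_y/n_z = 0.25311.
Intercept c from Pit 1: 838 − 149.97 − 69.86 = 618.17.
At (146, 135): z_contact = 99.1 + 34.2 + 618.17 = 751.4 m.
Depth below ground = 843 − 751.4 = 92 m.

92 m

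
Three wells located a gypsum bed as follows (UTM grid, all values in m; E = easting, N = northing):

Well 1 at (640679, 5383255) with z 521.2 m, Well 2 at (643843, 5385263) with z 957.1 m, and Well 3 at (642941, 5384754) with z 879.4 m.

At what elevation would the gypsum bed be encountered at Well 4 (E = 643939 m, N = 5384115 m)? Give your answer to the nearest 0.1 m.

83.0 m

Let the plane be z = a·E + b·N + c.
Well 2−Well 1: 3164a + 2008b = 435.9;  Well 3−Well 1: 2262a + 1499b = 358.2.
Solving gives a = −0.328043738, b = 0.733979277.
Then c = 521.2 − a·640679 − b·5383255 = −3740505.68.
At (643939, 5384115): z = −211240.2 + 3951828.8 − 3740505.68 = 83.0 m.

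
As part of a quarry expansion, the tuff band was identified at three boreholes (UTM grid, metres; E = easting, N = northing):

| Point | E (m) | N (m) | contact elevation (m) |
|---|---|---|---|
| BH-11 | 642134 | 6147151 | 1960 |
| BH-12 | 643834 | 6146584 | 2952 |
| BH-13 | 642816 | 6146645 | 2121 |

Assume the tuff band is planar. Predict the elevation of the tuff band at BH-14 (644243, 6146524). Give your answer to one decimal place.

3255.7 m

Let the plane be z = a·E + b·N + c.
BH-12−BH-11: 1700a − 567b = 992;  BH-13−BH-11: 682a − 506b = 161.
Solving gives a = 0.867285737, b = 0.850768522.
Then c = 1960 − a·642134 − b·6147151 = −5784756.23.
At (644243, 6146524): z = 558742.8 + 5229269.1 − 5784756.23 = 3255.7 m.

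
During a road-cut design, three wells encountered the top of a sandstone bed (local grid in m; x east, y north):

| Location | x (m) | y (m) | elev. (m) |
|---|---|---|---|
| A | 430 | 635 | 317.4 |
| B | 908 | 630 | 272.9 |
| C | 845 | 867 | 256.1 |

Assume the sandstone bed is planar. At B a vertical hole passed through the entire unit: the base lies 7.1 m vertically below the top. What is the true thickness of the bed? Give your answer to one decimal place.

7.0 m

Two edge vectors: A→B = (478, -5, -44.5), A→C = (415, 232, -61.3).
Normal n = (A→B) × (A→C) = (10630.5, 10833.9, 112971).
So ∂z/∂x = −n_x/n_z = −0.09410 and ∂z/∂y = −n_y/n_z = −0.09590.
|∇z| = √(a²+b²) = 0.13436, so dip δ = arctan(0.13436) = 7.65°.
True thickness = vertical thickness × cos δ = 7.1 × cos 7.65° = 7.0 m.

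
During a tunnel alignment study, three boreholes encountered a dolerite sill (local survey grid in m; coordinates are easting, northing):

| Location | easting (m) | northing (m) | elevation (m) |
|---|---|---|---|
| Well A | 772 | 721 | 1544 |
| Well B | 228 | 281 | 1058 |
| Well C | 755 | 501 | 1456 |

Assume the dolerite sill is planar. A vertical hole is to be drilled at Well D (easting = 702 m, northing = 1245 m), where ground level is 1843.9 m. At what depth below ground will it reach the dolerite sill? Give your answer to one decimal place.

157.5 m

Let the plane be z = a·easting + b·northing + c.
Well B−Well A: −544a − 440b = −486;  Well C−Well A: −17a − 220b = −88.
Solving gives a = 0.607843, b = 0.353030.
Then c = 1544 − a·772 − b·721 = 820.21.
At (702, 1245): z_contact = 426.71 + 439.52 + 820.21 = 1686.44 m.
Depth below ground = 1843.9 − 1686.44 = 157.5 m.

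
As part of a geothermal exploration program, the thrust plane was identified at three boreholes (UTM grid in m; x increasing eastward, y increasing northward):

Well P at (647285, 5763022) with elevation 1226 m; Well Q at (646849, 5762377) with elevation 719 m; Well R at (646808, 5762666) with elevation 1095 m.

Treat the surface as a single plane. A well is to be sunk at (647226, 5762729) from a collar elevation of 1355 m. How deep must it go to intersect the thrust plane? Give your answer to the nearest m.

447 m

Let the plane be z = a·x + b·y + c.
Well Q−Well P: −436a − 645b = −507;  Well R−Well P: −477a − 356b = −131.
Solving gives a = −0.62969911, b = 1.21170359.
Then c = 1226 − a·647285 − b·5763022 = −6574253.63.
At (647226, 5762729): z_contact = −407557.6 + 6982719.4 − 6574253.63 = 908.1 m.
Depth below ground = 1355 − 908.1 = 447 m.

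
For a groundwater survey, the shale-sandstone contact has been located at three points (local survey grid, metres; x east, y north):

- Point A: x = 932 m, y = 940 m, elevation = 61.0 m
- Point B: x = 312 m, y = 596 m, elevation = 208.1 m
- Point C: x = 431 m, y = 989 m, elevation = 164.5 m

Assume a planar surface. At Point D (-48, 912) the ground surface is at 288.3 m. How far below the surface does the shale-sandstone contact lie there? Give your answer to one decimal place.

19.0 m

Let the plane be z = a·x + b·y + c.
Point B−Point A: −620a − 344b = 147.1;  Point C−Point A: −501a + 49b = 103.5.
Solving gives a = −0.21118, b = −0.04700.
Then c = 61 − a·932 − b·940 = 302.00.
At (-48, 912): z_contact = 10.14 − 42.86 + 302.00 = 269.28 m.
Depth below ground = 288.3 − 269.28 = 19.0 m.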